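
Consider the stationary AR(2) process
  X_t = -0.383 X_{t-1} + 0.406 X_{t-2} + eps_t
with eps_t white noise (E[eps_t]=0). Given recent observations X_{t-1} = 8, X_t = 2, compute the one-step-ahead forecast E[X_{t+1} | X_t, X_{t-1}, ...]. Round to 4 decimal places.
E[X_{t+1} \mid \mathcal F_t] = 2.4820

For an AR(p) model X_t = c + sum_i phi_i X_{t-i} + eps_t, the
one-step-ahead conditional mean is
  E[X_{t+1} | X_t, ...] = c + sum_i phi_i X_{t+1-i}.
Substitute known values:
  E[X_{t+1} | ...] = (-0.383) * (2) + (0.406) * (8)
                   = 2.4820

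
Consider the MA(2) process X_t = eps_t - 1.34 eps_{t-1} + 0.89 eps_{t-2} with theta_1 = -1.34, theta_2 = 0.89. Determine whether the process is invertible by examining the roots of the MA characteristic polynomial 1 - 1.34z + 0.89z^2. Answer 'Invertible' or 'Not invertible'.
\text{Invertible}

The MA(q) characteristic polynomial is P(z) = 1 - 1.34z + 0.89z^2.
Invertibility requires all roots to lie outside the unit circle, i.e. |z| > 1 for every root.
Set 1 + (-1.34) z + (0.89) z^2 = 0, i.e. a z^2 + b z + c = 0 with a = 0.89, b = -1.34, c = 1.
Discriminant D = b^2 - 4ac = (-1.34)^2 - 4*(0.89)*1 = 1.7956 - (3.56) = -1.7644.
D < 0, so the roots are the complex-conjugate pair z = (-b +/- i sqrt(-D)) / (2a) = 0.7528 +/- 0.7462i.
For a conjugate pair |z|^2 = z * conj(z) = (product of roots) = c/a = 1/(0.89) = 1.123596, so |z| = sqrt(1.123596) = 1.06 for both roots.
Moduli of all roots: 1.0600, 1.0600.
All moduli strictly greater than 1? Yes.
Verdict: Invertible.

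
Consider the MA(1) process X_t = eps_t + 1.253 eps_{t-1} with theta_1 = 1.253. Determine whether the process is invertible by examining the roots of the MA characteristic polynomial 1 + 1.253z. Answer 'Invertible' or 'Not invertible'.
\text{Not invertible}

The MA(q) characteristic polynomial is P(z) = 1 + 1.253z.
Invertibility requires all roots to lie outside the unit circle, i.e. |z| > 1 for every root.
This is linear in z: 1 + (1.253) z = 0  =>  z = -1/(1.253) = -0.798085,  |z| = 0.798085.
Moduli of all roots: 0.7981.
All moduli strictly greater than 1? No.
Verdict: Not invertible.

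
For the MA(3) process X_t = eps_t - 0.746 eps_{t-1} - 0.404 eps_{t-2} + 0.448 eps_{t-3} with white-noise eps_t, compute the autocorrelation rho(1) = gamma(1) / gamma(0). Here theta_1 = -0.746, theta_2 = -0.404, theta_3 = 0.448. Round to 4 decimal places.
\rho(1) = -0.3258

For an MA(q) process with theta_0 = 1, the autocovariance is
  gamma(k) = sigma^2 * sum_{i=0..q-k} theta_i * theta_{i+k},
and rho(k) = gamma(k) / gamma(0). Sigma^2 cancels.
  numerator   = (1)*(-0.746) + (-0.746)*(-0.404) + (-0.404)*(0.448) = -0.625608.
  denominator = (1)^2 + (-0.746)^2 + (-0.404)^2 + (0.448)^2 = 1.920436.
  rho(1) = -0.625608 / 1.920436 = -0.3258.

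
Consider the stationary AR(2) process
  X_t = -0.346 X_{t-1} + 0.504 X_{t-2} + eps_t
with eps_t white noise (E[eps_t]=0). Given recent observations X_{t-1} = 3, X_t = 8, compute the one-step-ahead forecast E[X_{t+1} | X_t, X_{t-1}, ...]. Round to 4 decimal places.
E[X_{t+1} \mid \mathcal F_t] = -1.2560

For an AR(p) model X_t = c + sum_i phi_i X_{t-i} + eps_t, the
one-step-ahead conditional mean is
  E[X_{t+1} | X_t, ...] = c + sum_i phi_i X_{t+1-i}.
Substitute known values:
  E[X_{t+1} | ...] = (-0.346) * (8) + (0.504) * (3)
                   = -1.2560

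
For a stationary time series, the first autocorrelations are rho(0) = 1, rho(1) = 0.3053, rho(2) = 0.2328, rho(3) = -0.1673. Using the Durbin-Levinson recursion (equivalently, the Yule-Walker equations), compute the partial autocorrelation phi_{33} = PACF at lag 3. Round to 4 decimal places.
\phi_{33} = -0.3100

The PACF at lag k is phi_{kk}, the last component of the solution
to the Yule-Walker system G_k phi = r_k where
  (G_k)_{ij} = rho(|i - j|), (r_k)_i = rho(i), i,j = 1..k.
Equivalently, Durbin-Levinson gives phi_{kk} iteratively:
  phi_{11} = rho(1)
  phi_{kk} = [rho(k) - sum_{j=1..k-1} phi_{k-1,j} rho(k-j)]
            / [1 - sum_{j=1..k-1} phi_{k-1,j} rho(j)],
  phi_{k,j} = phi_{k-1,j} - phi_{kk} phi_{k-1,k-j},  j = 1..k-1.
Step k = 1:
  phi_11 = rho(1) = 0.3053.
Step k = 2:
  phi_22 = [rho(2) - phi_11 rho(1)] / [1 - phi_11 rho(1)] = [0.2328 - (0.3053)(0.3053)] / [1 - (0.3053)(0.3053)]
         = 0.13959191 / 0.90679191 = 0.15394.
  Update: phi_21 = phi_11 - phi_22 phi_11 = 0.3053 - (0.15394)(0.3053) = 0.258302.
Step k = 3:
  phi_33 = [rho(3) - phi_21 rho(2) - phi_22 rho(1)] / [1 - phi_21 rho(1) - phi_22 rho(2)]
    numerator   = -0.1673 - (0.258302)(0.2328) - (0.15394)(0.3053) = -0.27443071
    denominator = 1 - (0.258302)(0.3053) - (0.15394)(0.2328) = 0.88530308
  phi_33 = -0.27443071 / 0.88530308 = -0.31.
Therefore phi_{33} = -0.3100.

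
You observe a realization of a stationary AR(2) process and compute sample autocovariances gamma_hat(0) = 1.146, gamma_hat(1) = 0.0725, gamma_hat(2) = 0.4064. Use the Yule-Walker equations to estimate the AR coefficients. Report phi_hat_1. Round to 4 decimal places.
\hat\phi_{1} = 0.0410

The Yule-Walker equations for an AR(p) process read, in matrix form,
  Gamma_p phi = r_p,   with   (Gamma_p)_{ij} = gamma(|i - j|),
                       (r_p)_i = gamma(i),   i,j = 1..p.
Substitute the sample gammas (Toeplitz matrix and right-hand side of size 2):
  Gamma_p = [[1.146, 0.0725], [0.0725, 1.146]]
  r_p     = [0.0725, 0.4064]
Written out:
  1.146 phi_1 + 0.0725 phi_2 = 0.0725
  0.0725 phi_1 + 1.146 phi_2 = 0.4064
Solve by Cramer's rule:
  det = gamma(0)^2 - gamma(1)^2 = (1.146)^2 - (0.0725)^2 = 1.313316 - 0.00525625 = 1.30805975
  phi_hat_1 = [gamma(1) gamma(0) - gamma(1) gamma(2)] / det = [(0.0725)(1.146) - (0.0725)(0.4064)] / 1.30805975 = 0.053621 / 1.30805975 = 0.041
  phi_hat_2 = [gamma(0) gamma(2) - gamma(1)^2] / det = [(1.146)(0.4064) - (0.0725)^2] / 1.30805975 = 0.46047815 / 1.30805975 = 0.352
So phi_hat = [0.0410, 0.3520].
Therefore phi_hat_1 = 0.0410.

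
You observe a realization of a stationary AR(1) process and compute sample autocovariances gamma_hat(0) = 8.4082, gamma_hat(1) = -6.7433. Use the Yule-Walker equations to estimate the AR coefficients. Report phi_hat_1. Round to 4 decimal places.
\hat\phi_{1} = -0.8020

The Yule-Walker equations for an AR(p) process read, in matrix form,
  Gamma_p phi = r_p,   with   (Gamma_p)_{ij} = gamma(|i - j|),
                       (r_p)_i = gamma(i),   i,j = 1..p.
Substitute the sample gammas (Toeplitz matrix and right-hand side of size 1):
  Gamma_p = [[8.4082]]
  r_p     = [-6.7433]
With p = 1 this is the single equation gamma(0) phi_1 = gamma(1):
  phi_hat_1 = gamma(1) / gamma(0) = -6.7433 / 8.4082 = -0.8020.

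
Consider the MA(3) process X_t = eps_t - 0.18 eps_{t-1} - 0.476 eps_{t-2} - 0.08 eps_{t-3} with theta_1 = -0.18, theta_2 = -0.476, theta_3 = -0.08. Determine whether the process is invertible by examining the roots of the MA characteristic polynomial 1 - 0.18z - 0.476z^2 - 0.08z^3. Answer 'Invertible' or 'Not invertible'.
\text{Invertible}

The MA(q) characteristic polynomial is P(z) = 1 - 0.18z - 0.476z^2 - 0.08z^3.
Invertibility requires all roots to lie outside the unit circle, i.e. |z| > 1 for every root.
Degree 3: look for a simple real root z0 first, then factor out (1 - z/z0) and solve the remaining quadratic.
Testing z0 = -5: P(-5) = 1 + (-0.18)(-5) + (-0.476)(-5)^2 + (-0.08)(-5)^3
  = 1 + (0.9) + (-11.9) + (10) = 0.  So z_0 = -5 is a root, |z_0| = 5.
Divide out the factor (1 + 0.2 z) = (1 - z/z0) (since 1/z0 = -0.2):
  P(z) = (1 + 0.2 z)(1 + (-0.38) z + (-0.4) z^2)
  [check: z-coef -0.38 - (-0.2) = -0.18; z^2-coef -0.4 - (-0.2)(-0.38) = -0.476; z^3-coef -(-0.2)(-0.4) = -0.08.]
Remaining roots from the quadratic factor 1 + (-0.38) z + (-0.4) z^2:
  Set 1 + (-0.38) z + (-0.4) z^2 = 0, i.e. a z^2 + b z + c = 0 with a = -0.4, b = -0.38, c = 1.
  Discriminant D = b^2 - 4ac = (-0.38)^2 - 4*(-0.4)*1 = 0.1444 - (-1.6) = 1.7444.
  D >= 0, so the roots are real: z = (-b +/- sqrt(D)) / (2a) = (0.38 +/- 1.320757) / (-0.8).
    z_1 = (0.38 + 1.320757) / (-0.8) = -2.1259,   |z_1| = 2.1259.
    z_2 = (0.38 - 1.320757) / (-0.8) = 1.1759,   |z_2| = 1.1759.
Moduli of all roots: 5.0000, 2.1259, 1.1759.
All moduli strictly greater than 1? Yes.
Verdict: Invertible.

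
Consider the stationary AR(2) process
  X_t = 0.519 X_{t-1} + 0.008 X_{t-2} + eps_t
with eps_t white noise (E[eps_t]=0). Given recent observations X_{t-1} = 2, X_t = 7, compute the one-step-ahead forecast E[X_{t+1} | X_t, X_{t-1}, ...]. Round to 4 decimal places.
E[X_{t+1} \mid \mathcal F_t] = 3.6490

For an AR(p) model X_t = c + sum_i phi_i X_{t-i} + eps_t, the
one-step-ahead conditional mean is
  E[X_{t+1} | X_t, ...] = c + sum_i phi_i X_{t+1-i}.
Substitute known values:
  E[X_{t+1} | ...] = (0.519) * (7) + (0.008) * (2)
                   = 3.6490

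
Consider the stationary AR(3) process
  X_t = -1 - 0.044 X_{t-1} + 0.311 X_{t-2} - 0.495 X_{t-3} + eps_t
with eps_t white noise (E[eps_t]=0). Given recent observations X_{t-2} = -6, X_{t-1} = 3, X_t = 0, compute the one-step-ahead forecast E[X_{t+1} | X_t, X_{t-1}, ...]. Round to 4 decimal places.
E[X_{t+1} \mid \mathcal F_t] = 2.9030

For an AR(p) model X_t = c + sum_i phi_i X_{t-i} + eps_t, the
one-step-ahead conditional mean is
  E[X_{t+1} | X_t, ...] = c + sum_i phi_i X_{t+1-i}.
Substitute known values:
  E[X_{t+1} | ...] = -1 + (-0.044) * (0) + (0.311) * (3) + (-0.495) * (-6)
                   = 2.9030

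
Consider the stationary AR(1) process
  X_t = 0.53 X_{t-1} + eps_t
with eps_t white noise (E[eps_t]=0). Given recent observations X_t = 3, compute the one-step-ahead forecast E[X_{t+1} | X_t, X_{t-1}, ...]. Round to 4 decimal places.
E[X_{t+1} \mid \mathcal F_t] = 1.5900

For an AR(p) model X_t = c + sum_i phi_i X_{t-i} + eps_t, the
one-step-ahead conditional mean is
  E[X_{t+1} | X_t, ...] = c + sum_i phi_i X_{t+1-i}.
Substitute known values:
  E[X_{t+1} | ...] = (0.53) * (3)
                   = 1.5900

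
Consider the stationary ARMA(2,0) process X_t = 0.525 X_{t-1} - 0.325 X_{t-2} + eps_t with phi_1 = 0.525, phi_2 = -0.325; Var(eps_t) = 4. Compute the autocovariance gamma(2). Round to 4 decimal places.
\gamma(2) = -0.6206

Multiply the model equation by X_{t-k} and take expectations. With theta_0 = psi_0 = 1 and psi_j the MA(infinity) weights, this gives
  gamma(k) - sum_i phi_i gamma(k-i) = c_k,
  c_k = sigma^2 * sum_{j=k..q} theta_j psi_{j-k}   (c_k = 0 for k > q),
using gamma(-m) = gamma(m).
Pure AR (q = 0): c_0 = sigma^2 = 4, c_k = 0 for k >= 1.
Equations for k = 0, 1, 2 (AR order 2, c_2 = 0):
  (E0) gamma(0) = phi_1 gamma(1) + phi_2 gamma(2) + c_0
  (E1) gamma(1) = phi_1 gamma(0) + phi_2 gamma(1) + c_1
  (E2) gamma(2) = phi_1 gamma(1) + phi_2 gamma(0)
From (E1): gamma(1) = A gamma(0) + B with
  A = phi_1 / (1 - phi_2) = 0.525 / 1.325 = 0.396226,   B = c_1 / (1 - phi_2) = 0 / 1.325 = 0.
Insert (E2) into (E0): gamma(0) (1 - phi_2^2) = phi_1 (1 + phi_2) gamma(1) + c_0.
  phi_1 (1 + phi_2) = (0.525)(0.675) = 0.354375,   1 - phi_2^2 = 0.894375.
Replace gamma(1) by A gamma(0) + B and collect gamma(0):
  gamma(0) [0.894375 - (0.354375)(0.396226)] = c_0 = 4
  gamma(0) * 0.753962 = 4
  gamma(0) = 4 / 0.753962 = 5.305305.
  gamma(1) = A gamma(0) = (0.396226)(5.305305) = 2.102102.
  gamma(2) = phi_1 gamma(1) + phi_2 gamma(0) = (0.525)(2.102102) + (-0.325)(5.305305) = -0.620621.
Therefore gamma(2) = -0.6206 (to 4 decimal places).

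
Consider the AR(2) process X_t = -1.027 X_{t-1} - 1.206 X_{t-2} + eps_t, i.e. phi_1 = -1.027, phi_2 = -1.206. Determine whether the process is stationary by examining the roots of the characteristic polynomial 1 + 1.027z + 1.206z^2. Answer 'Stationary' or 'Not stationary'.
\text{Not stationary}

The AR(p) characteristic polynomial is P(z) = 1 + 1.027z + 1.206z^2.
Stationarity requires all roots to lie outside the unit circle, i.e. |z| > 1 for every root.
Set 1 + (1.027) z + (1.206) z^2 = 0, i.e. a z^2 + b z + c = 0 with a = 1.206, b = 1.027, c = 1.
Discriminant D = b^2 - 4ac = (1.027)^2 - 4*(1.206)*1 = 1.054729 - (4.824) = -3.769271.
D < 0, so the roots are the complex-conjugate pair z = (-b +/- i sqrt(-D)) / (2a) = -0.4258 +/- 0.8049i.
For a conjugate pair |z|^2 = z * conj(z) = (product of roots) = c/a = 1/(1.206) = 0.829187, so |z| = sqrt(0.829187) = 0.9106 for both roots.
Moduli of all roots: 0.9106, 0.9106.
All moduli strictly greater than 1? No.
Verdict: Not stationary.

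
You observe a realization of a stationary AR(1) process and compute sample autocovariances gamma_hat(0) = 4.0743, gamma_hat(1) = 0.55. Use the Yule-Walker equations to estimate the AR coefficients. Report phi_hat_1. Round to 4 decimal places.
\hat\phi_{1} = 0.1350

The Yule-Walker equations for an AR(p) process read, in matrix form,
  Gamma_p phi = r_p,   with   (Gamma_p)_{ij} = gamma(|i - j|),
                       (r_p)_i = gamma(i),   i,j = 1..p.
Substitute the sample gammas (Toeplitz matrix and right-hand side of size 1):
  Gamma_p = [[4.0743]]
  r_p     = [0.55]
With p = 1 this is the single equation gamma(0) phi_1 = gamma(1):
  phi_hat_1 = gamma(1) / gamma(0) = 0.55 / 4.0743 = 0.1350.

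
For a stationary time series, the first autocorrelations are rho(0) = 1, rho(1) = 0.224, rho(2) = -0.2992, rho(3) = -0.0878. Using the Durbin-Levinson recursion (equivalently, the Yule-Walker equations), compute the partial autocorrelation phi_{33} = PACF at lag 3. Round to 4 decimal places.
\phi_{33} = 0.1050

The PACF at lag k is phi_{kk}, the last component of the solution
to the Yule-Walker system G_k phi = r_k where
  (G_k)_{ij} = rho(|i - j|), (r_k)_i = rho(i), i,j = 1..k.
Equivalently, Durbin-Levinson gives phi_{kk} iteratively:
  phi_{11} = rho(1)
  phi_{kk} = [rho(k) - sum_{j=1..k-1} phi_{k-1,j} rho(k-j)]
            / [1 - sum_{j=1..k-1} phi_{k-1,j} rho(j)],
  phi_{k,j} = phi_{k-1,j} - phi_{kk} phi_{k-1,k-j},  j = 1..k-1.
Step k = 1:
  phi_11 = rho(1) = 0.224.
Step k = 2:
  phi_22 = [rho(2) - phi_11 rho(1)] / [1 - phi_11 rho(1)] = [-0.2992 - (0.224)(0.224)] / [1 - (0.224)(0.224)]
         = -0.349376 / 0.949824 = -0.367832.
  Update: phi_21 = phi_11 - phi_22 phi_11 = 0.224 - (-0.367832)(0.224) = 0.306394.
Step k = 3:
  phi_33 = [rho(3) - phi_21 rho(2) - phi_22 rho(1)] / [1 - phi_21 rho(1) - phi_22 rho(2)]
    numerator   = -0.0878 - (0.306394)(-0.2992) - (-0.367832)(0.224) = 0.08626767
    denominator = 1 - (0.306394)(0.224) - (-0.367832)(-0.2992) = 0.8213122
  phi_33 = 0.08626767 / 0.8213122 = 0.105.
Therefore phi_{33} = 0.1050.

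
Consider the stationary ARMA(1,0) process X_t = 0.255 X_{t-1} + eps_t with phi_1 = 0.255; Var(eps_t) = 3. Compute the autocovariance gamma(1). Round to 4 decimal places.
\gamma(1) = 0.8182

Multiply the model equation by X_{t-k} and take expectations. With theta_0 = psi_0 = 1 and psi_j the MA(infinity) weights, this gives
  gamma(k) - sum_i phi_i gamma(k-i) = c_k,
  c_k = sigma^2 * sum_{j=k..q} theta_j psi_{j-k}   (c_k = 0 for k > q),
using gamma(-m) = gamma(m).
Pure AR (q = 0): c_0 = sigma^2 = 3, c_k = 0 for k >= 1.
Equations for k = 0 and k = 1 (AR order 1):
  gamma(0) = phi_1 gamma(1) + c_0
  gamma(1) = phi_1 gamma(0) + c_1
Substituting the second into the first: gamma(0) (1 - phi_1^2) = c_0 + phi_1 c_1, so
  gamma(0) = c_0 / (1 - phi_1^2) = 3 / (1 - (0.255)^2) = 3 / 0.934975 = 3.208642.
  gamma(1) = phi_1 gamma(0) = (0.255)(3.208642) = 0.818204.
Therefore gamma(1) = 0.8182 (to 4 decimal places).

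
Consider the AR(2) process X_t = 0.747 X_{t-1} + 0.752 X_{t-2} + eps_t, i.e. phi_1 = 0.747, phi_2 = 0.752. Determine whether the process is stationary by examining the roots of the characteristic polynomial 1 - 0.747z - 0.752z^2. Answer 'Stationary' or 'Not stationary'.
\text{Not stationary}

The AR(p) characteristic polynomial is P(z) = 1 - 0.747z - 0.752z^2.
Stationarity requires all roots to lie outside the unit circle, i.e. |z| > 1 for every root.
Set 1 + (-0.747) z + (-0.752) z^2 = 0, i.e. a z^2 + b z + c = 0 with a = -0.752, b = -0.747, c = 1.
Discriminant D = b^2 - 4ac = (-0.747)^2 - 4*(-0.752)*1 = 0.558009 - (-3.008) = 3.566009.
D >= 0, so the roots are real: z = (-b +/- sqrt(D)) / (2a) = (0.747 +/- 1.888388) / (-1.504).
  z_1 = (0.747 + 1.888388) / (-1.504) = -1.7523,   |z_1| = 1.7523.
  z_2 = (0.747 - 1.888388) / (-1.504) = 0.7589,   |z_2| = 0.7589.
Moduli of all roots: 1.7523, 0.7589.
All moduli strictly greater than 1? No.
Verdict: Not stationary.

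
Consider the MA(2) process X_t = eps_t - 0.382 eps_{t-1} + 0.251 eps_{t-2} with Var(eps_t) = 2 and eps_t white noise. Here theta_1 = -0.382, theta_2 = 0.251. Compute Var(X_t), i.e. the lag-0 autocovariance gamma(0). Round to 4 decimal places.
\gamma(0) = 2.4179

For an MA(q) process X_t = eps_t + sum_i theta_i eps_{t-i} with
Var(eps_t) = sigma^2, the variance is
  gamma(0) = sigma^2 * (1 + sum_i theta_i^2).
  sum_i theta_i^2 = (-0.382)^2 + (0.251)^2 = 0.145924 + 0.063001 = 0.208925.
  gamma(0) = 2 * (1 + 0.208925) = 2 * 1.208925 = 2.41785, which rounds to 2.4179.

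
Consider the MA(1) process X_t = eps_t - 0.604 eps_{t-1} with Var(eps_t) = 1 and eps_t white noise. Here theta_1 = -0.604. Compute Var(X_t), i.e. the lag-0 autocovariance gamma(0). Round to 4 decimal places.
\gamma(0) = 1.3648

For an MA(q) process X_t = eps_t + sum_i theta_i eps_{t-i} with
Var(eps_t) = sigma^2, the variance is
  gamma(0) = sigma^2 * (1 + sum_i theta_i^2).
  sum_i theta_i^2 = (-0.604)^2 = 0.364816.
  gamma(0) = 1 * (1 + 0.364816) = 1 * 1.364816 = 1.364816, which rounds to 1.3648.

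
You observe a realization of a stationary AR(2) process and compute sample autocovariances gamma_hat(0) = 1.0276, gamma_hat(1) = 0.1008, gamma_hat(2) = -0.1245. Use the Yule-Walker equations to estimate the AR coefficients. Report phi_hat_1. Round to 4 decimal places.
\hat\phi_{1} = 0.1110

The Yule-Walker equations for an AR(p) process read, in matrix form,
  Gamma_p phi = r_p,   with   (Gamma_p)_{ij} = gamma(|i - j|),
                       (r_p)_i = gamma(i),   i,j = 1..p.
Substitute the sample gammas (Toeplitz matrix and right-hand side of size 2):
  Gamma_p = [[1.0276, 0.1008], [0.1008, 1.0276]]
  r_p     = [0.1008, -0.1245]
Written out:
  1.0276 phi_1 + 0.1008 phi_2 = 0.1008
  0.1008 phi_1 + 1.0276 phi_2 = -0.1245
Solve by Cramer's rule:
  det = gamma(0)^2 - gamma(1)^2 = (1.0276)^2 - (0.1008)^2 = 1.05596176 - 0.01016064 = 1.04580112
  phi_hat_1 = [gamma(1) gamma(0) - gamma(1) gamma(2)] / det = [(0.1008)(1.0276) - (0.1008)(-0.1245)] / 1.04580112 = 0.11613168 / 1.04580112 = 0.111
  phi_hat_2 = [gamma(0) gamma(2) - gamma(1)^2] / det = [(1.0276)(-0.1245) - (0.1008)^2] / 1.04580112 = -0.13809684 / 1.04580112 = -0.132
So phi_hat = [0.1110, -0.1320].
Therefore phi_hat_1 = 0.1110.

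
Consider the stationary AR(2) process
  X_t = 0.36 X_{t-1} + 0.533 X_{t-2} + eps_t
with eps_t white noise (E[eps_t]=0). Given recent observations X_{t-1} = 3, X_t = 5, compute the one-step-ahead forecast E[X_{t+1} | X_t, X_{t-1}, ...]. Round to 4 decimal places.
E[X_{t+1} \mid \mathcal F_t] = 3.3990

For an AR(p) model X_t = c + sum_i phi_i X_{t-i} + eps_t, the
one-step-ahead conditional mean is
  E[X_{t+1} | X_t, ...] = c + sum_i phi_i X_{t+1-i}.
Substitute known values:
  E[X_{t+1} | ...] = (0.36) * (5) + (0.533) * (3)
                   = 3.3990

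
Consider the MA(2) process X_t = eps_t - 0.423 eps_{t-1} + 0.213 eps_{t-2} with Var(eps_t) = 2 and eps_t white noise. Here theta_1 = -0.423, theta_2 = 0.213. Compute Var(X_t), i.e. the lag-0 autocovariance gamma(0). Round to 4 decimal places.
\gamma(0) = 2.4486

For an MA(q) process X_t = eps_t + sum_i theta_i eps_{t-i} with
Var(eps_t) = sigma^2, the variance is
  gamma(0) = sigma^2 * (1 + sum_i theta_i^2).
  sum_i theta_i^2 = (-0.423)^2 + (0.213)^2 = 0.178929 + 0.045369 = 0.224298.
  gamma(0) = 2 * (1 + 0.224298) = 2 * 1.224298 = 2.448596, which rounds to 2.4486.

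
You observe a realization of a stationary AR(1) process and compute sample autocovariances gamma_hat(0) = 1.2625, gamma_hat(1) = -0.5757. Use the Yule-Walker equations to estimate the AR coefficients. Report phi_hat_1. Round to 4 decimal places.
\hat\phi_{1} = -0.4560

The Yule-Walker equations for an AR(p) process read, in matrix form,
  Gamma_p phi = r_p,   with   (Gamma_p)_{ij} = gamma(|i - j|),
                       (r_p)_i = gamma(i),   i,j = 1..p.
Substitute the sample gammas (Toeplitz matrix and right-hand side of size 1):
  Gamma_p = [[1.2625]]
  r_p     = [-0.5757]
With p = 1 this is the single equation gamma(0) phi_1 = gamma(1):
  phi_hat_1 = gamma(1) / gamma(0) = -0.5757 / 1.2625 = -0.4560.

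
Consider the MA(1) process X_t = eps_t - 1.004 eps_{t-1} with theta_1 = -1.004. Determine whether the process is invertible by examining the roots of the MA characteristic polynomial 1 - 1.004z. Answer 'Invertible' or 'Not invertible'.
\text{Not invertible}

The MA(q) characteristic polynomial is P(z) = 1 - 1.004z.
Invertibility requires all roots to lie outside the unit circle, i.e. |z| > 1 for every root.
This is linear in z: 1 + (-1.004) z = 0  =>  z = -1/(-1.004) = 0.996016,  |z| = 0.996016.
Moduli of all roots: 0.9960.
All moduli strictly greater than 1? No.
Verdict: Not invertible.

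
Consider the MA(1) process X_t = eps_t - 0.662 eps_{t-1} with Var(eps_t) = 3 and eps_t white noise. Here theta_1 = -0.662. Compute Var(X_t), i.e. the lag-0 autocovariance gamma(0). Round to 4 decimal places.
\gamma(0) = 4.3147

For an MA(q) process X_t = eps_t + sum_i theta_i eps_{t-i} with
Var(eps_t) = sigma^2, the variance is
  gamma(0) = sigma^2 * (1 + sum_i theta_i^2).
  sum_i theta_i^2 = (-0.662)^2 = 0.438244.
  gamma(0) = 3 * (1 + 0.438244) = 3 * 1.438244 = 4.314732, which rounds to 4.3147.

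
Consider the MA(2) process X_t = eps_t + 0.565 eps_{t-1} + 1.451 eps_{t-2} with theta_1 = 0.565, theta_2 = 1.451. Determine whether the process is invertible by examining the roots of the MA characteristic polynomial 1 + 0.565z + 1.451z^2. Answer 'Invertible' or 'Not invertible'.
\text{Not invertible}

The MA(q) characteristic polynomial is P(z) = 1 + 0.565z + 1.451z^2.
Invertibility requires all roots to lie outside the unit circle, i.e. |z| > 1 for every root.
Set 1 + (0.565) z + (1.451) z^2 = 0, i.e. a z^2 + b z + c = 0 with a = 1.451, b = 0.565, c = 1.
Discriminant D = b^2 - 4ac = (0.565)^2 - 4*(1.451)*1 = 0.319225 - (5.804) = -5.484775.
D < 0, so the roots are the complex-conjugate pair z = (-b +/- i sqrt(-D)) / (2a) = -0.1947 +/- 0.807i.
For a conjugate pair |z|^2 = z * conj(z) = (product of roots) = c/a = 1/(1.451) = 0.68918, so |z| = sqrt(0.68918) = 0.8302 for both roots.
Moduli of all roots: 0.8302, 0.8302.
All moduli strictly greater than 1? No.
Verdict: Not invertible.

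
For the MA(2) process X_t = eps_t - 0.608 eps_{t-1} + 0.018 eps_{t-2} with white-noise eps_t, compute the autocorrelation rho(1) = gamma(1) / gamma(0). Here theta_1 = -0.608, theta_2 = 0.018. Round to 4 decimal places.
\rho(1) = -0.4518

For an MA(q) process with theta_0 = 1, the autocovariance is
  gamma(k) = sigma^2 * sum_{i=0..q-k} theta_i * theta_{i+k},
and rho(k) = gamma(k) / gamma(0). Sigma^2 cancels.
  numerator   = (1)*(-0.608) + (-0.608)*(0.018) = -0.618944.
  denominator = (1)^2 + (-0.608)^2 + (0.018)^2 = 1.369988.
  rho(1) = -0.618944 / 1.369988 = -0.4518.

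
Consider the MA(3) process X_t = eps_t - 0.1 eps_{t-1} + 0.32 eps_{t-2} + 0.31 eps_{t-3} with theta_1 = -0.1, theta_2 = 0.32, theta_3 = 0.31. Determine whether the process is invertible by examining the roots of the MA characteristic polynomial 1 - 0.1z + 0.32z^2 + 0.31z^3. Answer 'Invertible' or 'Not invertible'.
\text{Invertible}

The MA(q) characteristic polynomial is P(z) = 1 - 0.1z + 0.32z^2 + 0.31z^3.
Invertibility requires all roots to lie outside the unit circle, i.e. |z| > 1 for every root.
Degree 3: look for a simple real root z0 first, then factor out (1 - z/z0) and solve the remaining quadratic.
Testing z0 = -2: P(-2) = 1 + (-0.1)(-2) + (0.32)(-2)^2 + (0.31)(-2)^3
  = 1 + (0.2) + (1.28) + (-2.48) = 0.  So z_0 = -2 is a root, |z_0| = 2.
Divide out the factor (1 + 0.5 z) = (1 - z/z0) (since 1/z0 = -0.5):
  P(z) = (1 + 0.5 z)(1 + (-0.6) z + (0.62) z^2)
  [check: z-coef -0.6 - (-0.5) = -0.1; z^2-coef 0.62 - (-0.5)(-0.6) = 0.32; z^3-coef -(-0.5)(0.62) = 0.31.]
Remaining roots from the quadratic factor 1 + (-0.6) z + (0.62) z^2:
  Set 1 + (-0.6) z + (0.62) z^2 = 0, i.e. a z^2 + b z + c = 0 with a = 0.62, b = -0.6, c = 1.
  Discriminant D = b^2 - 4ac = (-0.6)^2 - 4*(0.62)*1 = 0.36 - (2.48) = -2.12.
  D < 0, so the roots are the complex-conjugate pair z = (-b +/- i sqrt(-D)) / (2a) = 0.4839 +/- 1.1742i.
  For a conjugate pair |z|^2 = z * conj(z) = (product of roots) = c/a = 1/(0.62) = 1.612903, so |z| = sqrt(1.612903) = 1.27 for both roots.
Moduli of all roots: 2.0000, 1.2700, 1.2700.
All moduli strictly greater than 1? Yes.
Verdict: Invertible.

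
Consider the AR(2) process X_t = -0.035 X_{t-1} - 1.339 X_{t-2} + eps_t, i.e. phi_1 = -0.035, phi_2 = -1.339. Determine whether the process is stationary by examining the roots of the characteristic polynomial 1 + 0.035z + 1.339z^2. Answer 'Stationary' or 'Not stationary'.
\text{Not stationary}

The AR(p) characteristic polynomial is P(z) = 1 + 0.035z + 1.339z^2.
Stationarity requires all roots to lie outside the unit circle, i.e. |z| > 1 for every root.
Set 1 + (0.035) z + (1.339) z^2 = 0, i.e. a z^2 + b z + c = 0 with a = 1.339, b = 0.035, c = 1.
Discriminant D = b^2 - 4ac = (0.035)^2 - 4*(1.339)*1 = 0.001225 - (5.356) = -5.354775.
D < 0, so the roots are the complex-conjugate pair z = (-b +/- i sqrt(-D)) / (2a) = -0.0131 +/- 0.8641i.
For a conjugate pair |z|^2 = z * conj(z) = (product of roots) = c/a = 1/(1.339) = 0.746826, so |z| = sqrt(0.746826) = 0.8642 for both roots.
Moduli of all roots: 0.8642, 0.8642.
All moduli strictly greater than 1? No.
Verdict: Not stationary.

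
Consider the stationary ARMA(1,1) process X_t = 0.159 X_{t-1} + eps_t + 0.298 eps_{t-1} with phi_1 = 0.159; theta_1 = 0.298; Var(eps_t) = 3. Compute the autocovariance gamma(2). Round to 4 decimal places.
\gamma(2) = 0.2342

Multiply the model equation by X_{t-k} and take expectations. With theta_0 = psi_0 = 1 and psi_j the MA(infinity) weights, this gives
  gamma(k) - sum_i phi_i gamma(k-i) = c_k,
  c_k = sigma^2 * sum_{j=k..q} theta_j psi_{j-k}   (c_k = 0 for k > q),
using gamma(-m) = gamma(m).
psi-weights needed (psi_j = theta_j + sum_i phi_i psi_{j-i}):
  psi_1 = theta_1 + phi_1 = 0.298 + (0.159) = 0.457
Right-hand sides:
  c_0 = sigma^2 (1 + theta_1 psi_1) = 3 * (1 + (0.298)(0.457)) = 3 * 1.136186 = 3.408558
  c_1 = sigma^2 theta_1 = 3 * (0.298) = 0.894
  c_2 = 0
Equations for k = 0 and k = 1 (AR order 1):
  gamma(0) = phi_1 gamma(1) + c_0
  gamma(1) = phi_1 gamma(0) + c_1
Substituting the second into the first: gamma(0) (1 - phi_1^2) = c_0 + phi_1 c_1, so
  gamma(0) = (c_0 + phi_1 c_1) / (1 - phi_1^2) = (3.408558 + (0.159)(0.894)) / (1 - (0.159)^2) = 3.550704 / 0.974719 = 3.642798.
  gamma(1) = phi_1 gamma(0) + c_1 = (0.159)(3.642798) + (0.894) = 1.473205.
For k = 2 (> q): gamma(2) = phi_1 gamma(1) = (0.159)(1.473205) = 0.23424.
Therefore gamma(2) = 0.2342 (to 4 decimal places).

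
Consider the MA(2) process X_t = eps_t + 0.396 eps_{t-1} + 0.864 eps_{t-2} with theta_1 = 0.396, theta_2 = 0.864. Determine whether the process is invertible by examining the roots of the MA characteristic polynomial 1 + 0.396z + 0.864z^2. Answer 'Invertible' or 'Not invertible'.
\text{Invertible}

The MA(q) characteristic polynomial is P(z) = 1 + 0.396z + 0.864z^2.
Invertibility requires all roots to lie outside the unit circle, i.e. |z| > 1 for every root.
Set 1 + (0.396) z + (0.864) z^2 = 0, i.e. a z^2 + b z + c = 0 with a = 0.864, b = 0.396, c = 1.
Discriminant D = b^2 - 4ac = (0.396)^2 - 4*(0.864)*1 = 0.156816 - (3.456) = -3.299184.
D < 0, so the roots are the complex-conjugate pair z = (-b +/- i sqrt(-D)) / (2a) = -0.2292 +/- 1.0511i.
For a conjugate pair |z|^2 = z * conj(z) = (product of roots) = c/a = 1/(0.864) = 1.157407, so |z| = sqrt(1.157407) = 1.0758 for both roots.
Moduli of all roots: 1.0758, 1.0758.
All moduli strictly greater than 1? Yes.
Verdict: Invertible.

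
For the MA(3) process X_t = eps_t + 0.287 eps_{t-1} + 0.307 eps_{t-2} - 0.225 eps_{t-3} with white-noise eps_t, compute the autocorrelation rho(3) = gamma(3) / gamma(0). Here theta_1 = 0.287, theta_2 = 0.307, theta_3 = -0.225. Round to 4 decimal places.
\rho(3) = -0.1833

For an MA(q) process with theta_0 = 1, the autocovariance is
  gamma(k) = sigma^2 * sum_{i=0..q-k} theta_i * theta_{i+k},
and rho(k) = gamma(k) / gamma(0). Sigma^2 cancels.
  numerator   = (1)*(-0.225) = -0.225.
  denominator = (1)^2 + (0.287)^2 + (0.307)^2 + (-0.225)^2 = 1.227243.
  rho(3) = -0.225 / 1.227243 = -0.1833.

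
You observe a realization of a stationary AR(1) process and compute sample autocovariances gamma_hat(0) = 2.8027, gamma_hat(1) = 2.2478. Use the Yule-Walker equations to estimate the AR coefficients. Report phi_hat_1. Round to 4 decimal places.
\hat\phi_{1} = 0.8020

The Yule-Walker equations for an AR(p) process read, in matrix form,
  Gamma_p phi = r_p,   with   (Gamma_p)_{ij} = gamma(|i - j|),
                       (r_p)_i = gamma(i),   i,j = 1..p.
Substitute the sample gammas (Toeplitz matrix and right-hand side of size 1):
  Gamma_p = [[2.8027]]
  r_p     = [2.2478]
With p = 1 this is the single equation gamma(0) phi_1 = gamma(1):
  phi_hat_1 = gamma(1) / gamma(0) = 2.2478 / 2.8027 = 0.8020.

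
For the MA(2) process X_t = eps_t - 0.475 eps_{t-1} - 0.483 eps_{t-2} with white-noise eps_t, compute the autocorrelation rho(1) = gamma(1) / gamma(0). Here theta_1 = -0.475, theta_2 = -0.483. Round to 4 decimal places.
\rho(1) = -0.1683

For an MA(q) process with theta_0 = 1, the autocovariance is
  gamma(k) = sigma^2 * sum_{i=0..q-k} theta_i * theta_{i+k},
and rho(k) = gamma(k) / gamma(0). Sigma^2 cancels.
  numerator   = (1)*(-0.475) + (-0.475)*(-0.483) = -0.245575.
  denominator = (1)^2 + (-0.475)^2 + (-0.483)^2 = 1.458914.
  rho(1) = -0.245575 / 1.458914 = -0.1683.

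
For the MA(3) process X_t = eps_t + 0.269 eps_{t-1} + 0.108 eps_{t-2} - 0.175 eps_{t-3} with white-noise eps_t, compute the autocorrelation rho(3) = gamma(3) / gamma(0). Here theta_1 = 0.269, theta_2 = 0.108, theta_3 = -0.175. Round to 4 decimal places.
\rho(3) = -0.1570

For an MA(q) process with theta_0 = 1, the autocovariance is
  gamma(k) = sigma^2 * sum_{i=0..q-k} theta_i * theta_{i+k},
and rho(k) = gamma(k) / gamma(0). Sigma^2 cancels.
  numerator   = (1)*(-0.175) = -0.175.
  denominator = (1)^2 + (0.269)^2 + (0.108)^2 + (-0.175)^2 = 1.11465.
  rho(3) = -0.175 / 1.11465 = -0.1570.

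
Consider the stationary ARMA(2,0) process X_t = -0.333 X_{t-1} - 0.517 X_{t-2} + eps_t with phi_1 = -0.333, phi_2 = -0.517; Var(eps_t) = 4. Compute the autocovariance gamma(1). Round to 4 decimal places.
\gamma(1) = -1.2590

Multiply the model equation by X_{t-k} and take expectations. With theta_0 = psi_0 = 1 and psi_j the MA(infinity) weights, this gives
  gamma(k) - sum_i phi_i gamma(k-i) = c_k,
  c_k = sigma^2 * sum_{j=k..q} theta_j psi_{j-k}   (c_k = 0 for k > q),
using gamma(-m) = gamma(m).
Pure AR (q = 0): c_0 = sigma^2 = 4, c_k = 0 for k >= 1.
Equations for k = 0, 1, 2 (AR order 2, c_2 = 0):
  (E0) gamma(0) = phi_1 gamma(1) + phi_2 gamma(2) + c_0
  (E1) gamma(1) = phi_1 gamma(0) + phi_2 gamma(1) + c_1
  (E2) gamma(2) = phi_1 gamma(1) + phi_2 gamma(0)
From (E1): gamma(1) = A gamma(0) + B with
  A = phi_1 / (1 - phi_2) = -0.333 / 1.517 = -0.219512,   B = c_1 / (1 - phi_2) = 0 / 1.517 = 0.
Insert (E2) into (E0): gamma(0) (1 - phi_2^2) = phi_1 (1 + phi_2) gamma(1) + c_0.
  phi_1 (1 + phi_2) = (-0.333)(0.483) = -0.160839,   1 - phi_2^2 = 0.732711.
Replace gamma(1) by A gamma(0) + B and collect gamma(0):
  gamma(0) [0.732711 - (-0.160839)(-0.219512)] = c_0 = 4
  gamma(0) * 0.697405 = 4
  gamma(0) = 4 / 0.697405 = 5.735549.
  gamma(1) = A gamma(0) = (-0.219512)(5.735549) = -1.259023.
Therefore gamma(1) = -1.2590 (to 4 decimal places).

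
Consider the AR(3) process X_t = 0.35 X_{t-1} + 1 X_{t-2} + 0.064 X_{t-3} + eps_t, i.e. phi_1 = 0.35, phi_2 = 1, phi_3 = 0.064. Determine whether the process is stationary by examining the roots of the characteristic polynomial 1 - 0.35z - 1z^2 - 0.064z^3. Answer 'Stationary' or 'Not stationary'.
\text{Not stationary}

The AR(p) characteristic polynomial is P(z) = 1 - 0.35z - 1z^2 - 0.064z^3.
Stationarity requires all roots to lie outside the unit circle, i.e. |z| > 1 for every root.
Degree 3: look for a simple real root z0 first, then factor out (1 - z/z0) and solve the remaining quadratic.
Testing z0 = -1.25: P(-1.25) = 1 + (-0.35)(-1.25) + (-1)(-1.25)^2 + (-0.064)(-1.25)^3
  = 1 + (0.4375) + (-1.5625) + (0.125) = 0.  So z_0 = -1.25 is a root, |z_0| = 1.25.
Divide out the factor (1 + 0.8 z) = (1 - z/z0) (since 1/z0 = -0.8):
  P(z) = (1 + 0.8 z)(1 + (-1.15) z + (-0.08) z^2)
  [check: z-coef -1.15 - (-0.8) = -0.35; z^2-coef -0.08 - (-0.8)(-1.15) = -1; z^3-coef -(-0.8)(-0.08) = -0.064.]
Remaining roots from the quadratic factor 1 + (-1.15) z + (-0.08) z^2:
  Set 1 + (-1.15) z + (-0.08) z^2 = 0, i.e. a z^2 + b z + c = 0 with a = -0.08, b = -1.15, c = 1.
  Discriminant D = b^2 - 4ac = (-1.15)^2 - 4*(-0.08)*1 = 1.3225 - (-0.32) = 1.6425.
  D >= 0, so the roots are real: z = (-b +/- sqrt(D)) / (2a) = (1.15 +/- 1.281601) / (-0.16).
    z_1 = (1.15 + 1.281601) / (-0.16) = -15.1975,   |z_1| = 15.1975.
    z_2 = (1.15 - 1.281601) / (-0.16) = 0.8225,   |z_2| = 0.8225.
Moduli of all roots: 1.2500, 15.1975, 0.8225.
All moduli strictly greater than 1? No.
Verdict: Not stationary.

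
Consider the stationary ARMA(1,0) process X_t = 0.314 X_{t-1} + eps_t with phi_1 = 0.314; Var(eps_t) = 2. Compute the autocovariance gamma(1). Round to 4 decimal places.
\gamma(1) = 0.6967

Multiply the model equation by X_{t-k} and take expectations. With theta_0 = psi_0 = 1 and psi_j the MA(infinity) weights, this gives
  gamma(k) - sum_i phi_i gamma(k-i) = c_k,
  c_k = sigma^2 * sum_{j=k..q} theta_j psi_{j-k}   (c_k = 0 for k > q),
using gamma(-m) = gamma(m).
Pure AR (q = 0): c_0 = sigma^2 = 2, c_k = 0 for k >= 1.
Equations for k = 0 and k = 1 (AR order 1):
  gamma(0) = phi_1 gamma(1) + c_0
  gamma(1) = phi_1 gamma(0) + c_1
Substituting the second into the first: gamma(0) (1 - phi_1^2) = c_0 + phi_1 c_1, so
  gamma(0) = c_0 / (1 - phi_1^2) = 2 / (1 - (0.314)^2) = 2 / 0.901404 = 2.218761.
  gamma(1) = phi_1 gamma(0) = (0.314)(2.218761) = 0.696691.
Therefore gamma(1) = 0.6967 (to 4 decimal places).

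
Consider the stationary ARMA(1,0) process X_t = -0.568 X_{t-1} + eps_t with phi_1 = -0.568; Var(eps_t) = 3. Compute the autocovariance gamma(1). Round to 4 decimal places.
\gamma(1) = -2.5156

Multiply the model equation by X_{t-k} and take expectations. With theta_0 = psi_0 = 1 and psi_j the MA(infinity) weights, this gives
  gamma(k) - sum_i phi_i gamma(k-i) = c_k,
  c_k = sigma^2 * sum_{j=k..q} theta_j psi_{j-k}   (c_k = 0 for k > q),
using gamma(-m) = gamma(m).
Pure AR (q = 0): c_0 = sigma^2 = 3, c_k = 0 for k >= 1.
Equations for k = 0 and k = 1 (AR order 1):
  gamma(0) = phi_1 gamma(1) + c_0
  gamma(1) = phi_1 gamma(0) + c_1
Substituting the second into the first: gamma(0) (1 - phi_1^2) = c_0 + phi_1 c_1, so
  gamma(0) = c_0 / (1 - phi_1^2) = 3 / (1 - (-0.568)^2) = 3 / 0.677376 = 4.428855.
  gamma(1) = phi_1 gamma(0) = (-0.568)(4.428855) = -2.51559.
Therefore gamma(1) = -2.5156 (to 4 decimal places).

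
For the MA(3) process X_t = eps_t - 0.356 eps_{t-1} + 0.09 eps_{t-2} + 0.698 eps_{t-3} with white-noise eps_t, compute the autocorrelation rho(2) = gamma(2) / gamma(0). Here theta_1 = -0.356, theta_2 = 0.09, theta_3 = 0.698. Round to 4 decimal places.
\rho(2) = -0.0977

For an MA(q) process with theta_0 = 1, the autocovariance is
  gamma(k) = sigma^2 * sum_{i=0..q-k} theta_i * theta_{i+k},
and rho(k) = gamma(k) / gamma(0). Sigma^2 cancels.
  numerator   = (1)*(0.09) + (-0.356)*(0.698) = -0.158488.
  denominator = (1)^2 + (-0.356)^2 + (0.09)^2 + (0.698)^2 = 1.62204.
  rho(2) = -0.158488 / 1.62204 = -0.0977.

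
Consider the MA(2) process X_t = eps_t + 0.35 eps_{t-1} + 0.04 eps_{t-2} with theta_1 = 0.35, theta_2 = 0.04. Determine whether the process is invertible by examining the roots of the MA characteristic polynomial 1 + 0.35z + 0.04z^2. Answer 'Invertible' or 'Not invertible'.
\text{Invertible}

The MA(q) characteristic polynomial is P(z) = 1 + 0.35z + 0.04z^2.
Invertibility requires all roots to lie outside the unit circle, i.e. |z| > 1 for every root.
Set 1 + (0.35) z + (0.04) z^2 = 0, i.e. a z^2 + b z + c = 0 with a = 0.04, b = 0.35, c = 1.
Discriminant D = b^2 - 4ac = (0.35)^2 - 4*(0.04)*1 = 0.1225 - (0.16) = -0.0375.
D < 0, so the roots are the complex-conjugate pair z = (-b +/- i sqrt(-D)) / (2a) = -4.375 +/- 2.4206i.
For a conjugate pair |z|^2 = z * conj(z) = (product of roots) = c/a = 1/(0.04) = 25, so |z| = sqrt(25) = 5 for both roots.
Moduli of all roots: 5.0000, 5.0000.
All moduli strictly greater than 1? Yes.
Verdict: Invertible.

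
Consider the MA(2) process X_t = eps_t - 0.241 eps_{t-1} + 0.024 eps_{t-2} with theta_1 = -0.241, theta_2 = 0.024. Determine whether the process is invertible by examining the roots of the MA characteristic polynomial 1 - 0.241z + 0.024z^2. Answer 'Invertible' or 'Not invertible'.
\text{Invertible}

The MA(q) characteristic polynomial is P(z) = 1 - 0.241z + 0.024z^2.
Invertibility requires all roots to lie outside the unit circle, i.e. |z| > 1 for every root.
Set 1 + (-0.241) z + (0.024) z^2 = 0, i.e. a z^2 + b z + c = 0 with a = 0.024, b = -0.241, c = 1.
Discriminant D = b^2 - 4ac = (-0.241)^2 - 4*(0.024)*1 = 0.058081 - (0.096) = -0.037919.
D < 0, so the roots are the complex-conjugate pair z = (-b +/- i sqrt(-D)) / (2a) = 5.0208 +/- 4.0568i.
For a conjugate pair |z|^2 = z * conj(z) = (product of roots) = c/a = 1/(0.024) = 41.666667, so |z| = sqrt(41.666667) = 6.455 for both roots.
Moduli of all roots: 6.4550, 6.4550.
All moduli strictly greater than 1? Yes.
Verdict: Invertible.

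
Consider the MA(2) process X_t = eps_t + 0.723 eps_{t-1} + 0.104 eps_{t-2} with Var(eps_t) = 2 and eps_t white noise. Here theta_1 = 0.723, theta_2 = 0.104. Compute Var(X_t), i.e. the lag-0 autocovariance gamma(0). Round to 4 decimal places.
\gamma(0) = 3.0671

For an MA(q) process X_t = eps_t + sum_i theta_i eps_{t-i} with
Var(eps_t) = sigma^2, the variance is
  gamma(0) = sigma^2 * (1 + sum_i theta_i^2).
  sum_i theta_i^2 = (0.723)^2 + (0.104)^2 = 0.522729 + 0.010816 = 0.533545.
  gamma(0) = 2 * (1 + 0.533545) = 2 * 1.533545 = 3.06709, which rounds to 3.0671.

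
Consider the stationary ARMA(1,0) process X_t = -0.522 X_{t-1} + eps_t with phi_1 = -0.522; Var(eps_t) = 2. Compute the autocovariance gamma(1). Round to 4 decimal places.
\gamma(1) = -1.4350

Multiply the model equation by X_{t-k} and take expectations. With theta_0 = psi_0 = 1 and psi_j the MA(infinity) weights, this gives
  gamma(k) - sum_i phi_i gamma(k-i) = c_k,
  c_k = sigma^2 * sum_{j=k..q} theta_j psi_{j-k}   (c_k = 0 for k > q),
using gamma(-m) = gamma(m).
Pure AR (q = 0): c_0 = sigma^2 = 2, c_k = 0 for k >= 1.
Equations for k = 0 and k = 1 (AR order 1):
  gamma(0) = phi_1 gamma(1) + c_0
  gamma(1) = phi_1 gamma(0) + c_1
Substituting the second into the first: gamma(0) (1 - phi_1^2) = c_0 + phi_1 c_1, so
  gamma(0) = c_0 / (1 - phi_1^2) = 2 / (1 - (-0.522)^2) = 2 / 0.727516 = 2.74908.
  gamma(1) = phi_1 gamma(0) = (-0.522)(2.74908) = -1.43502.
Therefore gamma(1) = -1.4350 (to 4 decimal places).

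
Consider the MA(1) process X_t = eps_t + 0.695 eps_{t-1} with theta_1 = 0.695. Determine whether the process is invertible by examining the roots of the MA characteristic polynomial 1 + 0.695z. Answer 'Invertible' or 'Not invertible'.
\text{Invertible}

The MA(q) characteristic polynomial is P(z) = 1 + 0.695z.
Invertibility requires all roots to lie outside the unit circle, i.e. |z| > 1 for every root.
This is linear in z: 1 + (0.695) z = 0  =>  z = -1/(0.695) = -1.438849,  |z| = 1.438849.
Moduli of all roots: 1.4388.
All moduli strictly greater than 1? Yes.
Verdict: Invertible.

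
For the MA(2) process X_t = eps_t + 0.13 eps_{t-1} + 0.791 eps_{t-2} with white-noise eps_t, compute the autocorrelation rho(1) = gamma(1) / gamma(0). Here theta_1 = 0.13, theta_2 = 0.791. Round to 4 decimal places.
\rho(1) = 0.1417

For an MA(q) process with theta_0 = 1, the autocovariance is
  gamma(k) = sigma^2 * sum_{i=0..q-k} theta_i * theta_{i+k},
and rho(k) = gamma(k) / gamma(0). Sigma^2 cancels.
  numerator   = (1)*(0.13) + (0.13)*(0.791) = 0.23283.
  denominator = (1)^2 + (0.13)^2 + (0.791)^2 = 1.642581.
  rho(1) = 0.23283 / 1.642581 = 0.1417.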